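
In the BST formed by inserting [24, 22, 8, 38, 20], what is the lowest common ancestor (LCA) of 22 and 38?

Tree insertion order: [24, 22, 8, 38, 20]
Tree (level-order array): [24, 22, 38, 8, None, None, None, None, 20]
In a BST, the LCA of p=22, q=38 is the first node v on the
root-to-leaf path with p <= v <= q (go left if both < v, right if both > v).
Walk from root:
  at 24: 22 <= 24 <= 38, this is the LCA
LCA = 24


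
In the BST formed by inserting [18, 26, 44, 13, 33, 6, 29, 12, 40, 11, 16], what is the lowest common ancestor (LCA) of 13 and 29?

Tree insertion order: [18, 26, 44, 13, 33, 6, 29, 12, 40, 11, 16]
Tree (level-order array): [18, 13, 26, 6, 16, None, 44, None, 12, None, None, 33, None, 11, None, 29, 40]
In a BST, the LCA of p=13, q=29 is the first node v on the
root-to-leaf path with p <= v <= q (go left if both < v, right if both > v).
Walk from root:
  at 18: 13 <= 18 <= 29, this is the LCA
LCA = 18


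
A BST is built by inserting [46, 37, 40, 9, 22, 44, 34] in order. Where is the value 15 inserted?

Starting tree (level order): [46, 37, None, 9, 40, None, 22, None, 44, None, 34]
Insertion path: 46 -> 37 -> 9 -> 22
Result: insert 15 as left child of 22
Final tree (level order): [46, 37, None, 9, 40, None, 22, None, 44, 15, 34]


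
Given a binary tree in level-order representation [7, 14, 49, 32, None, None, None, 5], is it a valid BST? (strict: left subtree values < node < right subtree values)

Level-order array: [7, 14, 49, 32, None, None, None, 5]
Validate using subtree bounds (lo, hi): at each node, require lo < value < hi,
then recurse left with hi=value and right with lo=value.
Preorder trace (stopping at first violation):
  at node 7 with bounds (-inf, +inf): OK
  at node 14 with bounds (-inf, 7): VIOLATION
Node 14 violates its bound: not (-inf < 14 < 7).
Result: Not a valid BST


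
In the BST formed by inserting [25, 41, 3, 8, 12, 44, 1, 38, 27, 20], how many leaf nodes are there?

Tree built from: [25, 41, 3, 8, 12, 44, 1, 38, 27, 20]
Tree (level-order array): [25, 3, 41, 1, 8, 38, 44, None, None, None, 12, 27, None, None, None, None, 20]
Rule: A leaf has 0 children.
Per-node child counts:
  node 25: 2 child(ren)
  node 3: 2 child(ren)
  node 1: 0 child(ren)
  node 8: 1 child(ren)
  node 12: 1 child(ren)
  node 20: 0 child(ren)
  node 41: 2 child(ren)
  node 38: 1 child(ren)
  node 27: 0 child(ren)
  node 44: 0 child(ren)
Matching nodes: [1, 20, 27, 44]
Count of leaf nodes: 4


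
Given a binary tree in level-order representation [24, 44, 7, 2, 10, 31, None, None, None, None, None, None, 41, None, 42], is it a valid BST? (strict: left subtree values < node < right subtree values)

Level-order array: [24, 44, 7, 2, 10, 31, None, None, None, None, None, None, 41, None, 42]
Validate using subtree bounds (lo, hi): at each node, require lo < value < hi,
then recurse left with hi=value and right with lo=value.
Preorder trace (stopping at first violation):
  at node 24 with bounds (-inf, +inf): OK
  at node 44 with bounds (-inf, 24): VIOLATION
Node 44 violates its bound: not (-inf < 44 < 24).
Result: Not a valid BST


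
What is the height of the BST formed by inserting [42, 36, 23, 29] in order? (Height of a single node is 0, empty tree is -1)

Insertion order: [42, 36, 23, 29]
Tree (level-order array): [42, 36, None, 23, None, None, 29]
Compute height bottom-up (empty subtree = -1):
  height(29) = 1 + max(-1, -1) = 0
  height(23) = 1 + max(-1, 0) = 1
  height(36) = 1 + max(1, -1) = 2
  height(42) = 1 + max(2, -1) = 3
Height = 3


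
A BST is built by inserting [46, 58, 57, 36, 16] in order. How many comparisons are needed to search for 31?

Search path for 31: 46 -> 36 -> 16
Found: False
Comparisons: 3


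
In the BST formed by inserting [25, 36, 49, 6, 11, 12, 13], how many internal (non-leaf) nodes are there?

Tree built from: [25, 36, 49, 6, 11, 12, 13]
Tree (level-order array): [25, 6, 36, None, 11, None, 49, None, 12, None, None, None, 13]
Rule: An internal node has at least one child.
Per-node child counts:
  node 25: 2 child(ren)
  node 6: 1 child(ren)
  node 11: 1 child(ren)
  node 12: 1 child(ren)
  node 13: 0 child(ren)
  node 36: 1 child(ren)
  node 49: 0 child(ren)
Matching nodes: [25, 6, 11, 12, 36]
Count of internal (non-leaf) nodes: 5


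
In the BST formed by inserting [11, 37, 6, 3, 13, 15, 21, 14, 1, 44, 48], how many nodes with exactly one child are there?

Tree built from: [11, 37, 6, 3, 13, 15, 21, 14, 1, 44, 48]
Tree (level-order array): [11, 6, 37, 3, None, 13, 44, 1, None, None, 15, None, 48, None, None, 14, 21]
Rule: These are nodes with exactly 1 non-null child.
Per-node child counts:
  node 11: 2 child(ren)
  node 6: 1 child(ren)
  node 3: 1 child(ren)
  node 1: 0 child(ren)
  node 37: 2 child(ren)
  node 13: 1 child(ren)
  node 15: 2 child(ren)
  node 14: 0 child(ren)
  node 21: 0 child(ren)
  node 44: 1 child(ren)
  node 48: 0 child(ren)
Matching nodes: [6, 3, 13, 44]
Count of nodes with exactly one child: 4


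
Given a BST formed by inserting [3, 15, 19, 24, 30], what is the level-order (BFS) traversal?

Tree insertion order: [3, 15, 19, 24, 30]
Tree (level-order array): [3, None, 15, None, 19, None, 24, None, 30]
BFS from the root, enqueuing left then right child of each popped node:
  queue [3] -> pop 3, enqueue [15], visited so far: [3]
  queue [15] -> pop 15, enqueue [19], visited so far: [3, 15]
  queue [19] -> pop 19, enqueue [24], visited so far: [3, 15, 19]
  queue [24] -> pop 24, enqueue [30], visited so far: [3, 15, 19, 24]
  queue [30] -> pop 30, enqueue [none], visited so far: [3, 15, 19, 24, 30]
Result: [3, 15, 19, 24, 30]


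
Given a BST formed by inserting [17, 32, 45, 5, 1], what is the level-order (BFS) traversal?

Tree insertion order: [17, 32, 45, 5, 1]
Tree (level-order array): [17, 5, 32, 1, None, None, 45]
BFS from the root, enqueuing left then right child of each popped node:
  queue [17] -> pop 17, enqueue [5, 32], visited so far: [17]
  queue [5, 32] -> pop 5, enqueue [1], visited so far: [17, 5]
  queue [32, 1] -> pop 32, enqueue [45], visited so far: [17, 5, 32]
  queue [1, 45] -> pop 1, enqueue [none], visited so far: [17, 5, 32, 1]
  queue [45] -> pop 45, enqueue [none], visited so far: [17, 5, 32, 1, 45]
Result: [17, 5, 32, 1, 45]


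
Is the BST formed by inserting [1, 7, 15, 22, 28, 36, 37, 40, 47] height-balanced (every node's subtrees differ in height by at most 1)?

Tree (level-order array): [1, None, 7, None, 15, None, 22, None, 28, None, 36, None, 37, None, 40, None, 47]
Definition: a tree is height-balanced if, at every node, |h(left) - h(right)| <= 1 (empty subtree has height -1).
Bottom-up per-node check:
  node 47: h_left=-1, h_right=-1, diff=0 [OK], height=0
  node 40: h_left=-1, h_right=0, diff=1 [OK], height=1
  node 37: h_left=-1, h_right=1, diff=2 [FAIL (|-1-1|=2 > 1)], height=2
  node 36: h_left=-1, h_right=2, diff=3 [FAIL (|-1-2|=3 > 1)], height=3
  node 28: h_left=-1, h_right=3, diff=4 [FAIL (|-1-3|=4 > 1)], height=4
  node 22: h_left=-1, h_right=4, diff=5 [FAIL (|-1-4|=5 > 1)], height=5
  node 15: h_left=-1, h_right=5, diff=6 [FAIL (|-1-5|=6 > 1)], height=6
  node 7: h_left=-1, h_right=6, diff=7 [FAIL (|-1-6|=7 > 1)], height=7
  node 1: h_left=-1, h_right=7, diff=8 [FAIL (|-1-7|=8 > 1)], height=8
Node 37 violates the condition: |-1 - 1| = 2 > 1.
Result: Not balanced


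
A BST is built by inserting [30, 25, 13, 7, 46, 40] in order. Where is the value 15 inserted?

Starting tree (level order): [30, 25, 46, 13, None, 40, None, 7]
Insertion path: 30 -> 25 -> 13
Result: insert 15 as right child of 13
Final tree (level order): [30, 25, 46, 13, None, 40, None, 7, 15]


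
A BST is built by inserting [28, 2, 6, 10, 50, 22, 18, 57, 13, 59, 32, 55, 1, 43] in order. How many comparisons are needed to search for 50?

Search path for 50: 28 -> 50
Found: True
Comparisons: 2


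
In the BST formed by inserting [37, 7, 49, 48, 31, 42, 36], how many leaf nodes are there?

Tree built from: [37, 7, 49, 48, 31, 42, 36]
Tree (level-order array): [37, 7, 49, None, 31, 48, None, None, 36, 42]
Rule: A leaf has 0 children.
Per-node child counts:
  node 37: 2 child(ren)
  node 7: 1 child(ren)
  node 31: 1 child(ren)
  node 36: 0 child(ren)
  node 49: 1 child(ren)
  node 48: 1 child(ren)
  node 42: 0 child(ren)
Matching nodes: [36, 42]
Count of leaf nodes: 2


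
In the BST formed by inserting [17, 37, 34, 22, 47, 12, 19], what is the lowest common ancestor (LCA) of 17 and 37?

Tree insertion order: [17, 37, 34, 22, 47, 12, 19]
Tree (level-order array): [17, 12, 37, None, None, 34, 47, 22, None, None, None, 19]
In a BST, the LCA of p=17, q=37 is the first node v on the
root-to-leaf path with p <= v <= q (go left if both < v, right if both > v).
Walk from root:
  at 17: 17 <= 17 <= 37, this is the LCA
LCA = 17


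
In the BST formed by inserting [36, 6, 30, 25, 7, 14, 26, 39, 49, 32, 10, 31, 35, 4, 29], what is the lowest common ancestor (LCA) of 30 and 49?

Tree insertion order: [36, 6, 30, 25, 7, 14, 26, 39, 49, 32, 10, 31, 35, 4, 29]
Tree (level-order array): [36, 6, 39, 4, 30, None, 49, None, None, 25, 32, None, None, 7, 26, 31, 35, None, 14, None, 29, None, None, None, None, 10]
In a BST, the LCA of p=30, q=49 is the first node v on the
root-to-leaf path with p <= v <= q (go left if both < v, right if both > v).
Walk from root:
  at 36: 30 <= 36 <= 49, this is the LCA
LCA = 36


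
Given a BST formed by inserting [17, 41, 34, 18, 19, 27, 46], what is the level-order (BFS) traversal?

Tree insertion order: [17, 41, 34, 18, 19, 27, 46]
Tree (level-order array): [17, None, 41, 34, 46, 18, None, None, None, None, 19, None, 27]
BFS from the root, enqueuing left then right child of each popped node:
  queue [17] -> pop 17, enqueue [41], visited so far: [17]
  queue [41] -> pop 41, enqueue [34, 46], visited so far: [17, 41]
  queue [34, 46] -> pop 34, enqueue [18], visited so far: [17, 41, 34]
  queue [46, 18] -> pop 46, enqueue [none], visited so far: [17, 41, 34, 46]
  queue [18] -> pop 18, enqueue [19], visited so far: [17, 41, 34, 46, 18]
  queue [19] -> pop 19, enqueue [27], visited so far: [17, 41, 34, 46, 18, 19]
  queue [27] -> pop 27, enqueue [none], visited so far: [17, 41, 34, 46, 18, 19, 27]
Result: [17, 41, 34, 46, 18, 19, 27]


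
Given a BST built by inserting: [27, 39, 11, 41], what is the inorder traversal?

Tree insertion order: [27, 39, 11, 41]
Tree (level-order array): [27, 11, 39, None, None, None, 41]
Inorder traversal: [11, 27, 39, 41]


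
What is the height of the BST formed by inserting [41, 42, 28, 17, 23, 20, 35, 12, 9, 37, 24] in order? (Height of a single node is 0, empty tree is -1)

Insertion order: [41, 42, 28, 17, 23, 20, 35, 12, 9, 37, 24]
Tree (level-order array): [41, 28, 42, 17, 35, None, None, 12, 23, None, 37, 9, None, 20, 24]
Compute height bottom-up (empty subtree = -1):
  height(9) = 1 + max(-1, -1) = 0
  height(12) = 1 + max(0, -1) = 1
  height(20) = 1 + max(-1, -1) = 0
  height(24) = 1 + max(-1, -1) = 0
  height(23) = 1 + max(0, 0) = 1
  height(17) = 1 + max(1, 1) = 2
  height(37) = 1 + max(-1, -1) = 0
  height(35) = 1 + max(-1, 0) = 1
  height(28) = 1 + max(2, 1) = 3
  height(42) = 1 + max(-1, -1) = 0
  height(41) = 1 + max(3, 0) = 4
Height = 4


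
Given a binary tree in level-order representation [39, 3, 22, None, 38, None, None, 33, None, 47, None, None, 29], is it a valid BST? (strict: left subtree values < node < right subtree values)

Level-order array: [39, 3, 22, None, 38, None, None, 33, None, 47, None, None, 29]
Validate using subtree bounds (lo, hi): at each node, require lo < value < hi,
then recurse left with hi=value and right with lo=value.
Preorder trace (stopping at first violation):
  at node 39 with bounds (-inf, +inf): OK
  at node 3 with bounds (-inf, 39): OK
  at node 38 with bounds (3, 39): OK
  at node 33 with bounds (3, 38): OK
  at node 47 with bounds (3, 33): VIOLATION
Node 47 violates its bound: not (3 < 47 < 33).
Result: Not a valid BST


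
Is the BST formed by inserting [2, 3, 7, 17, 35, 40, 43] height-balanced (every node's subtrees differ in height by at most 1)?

Tree (level-order array): [2, None, 3, None, 7, None, 17, None, 35, None, 40, None, 43]
Definition: a tree is height-balanced if, at every node, |h(left) - h(right)| <= 1 (empty subtree has height -1).
Bottom-up per-node check:
  node 43: h_left=-1, h_right=-1, diff=0 [OK], height=0
  node 40: h_left=-1, h_right=0, diff=1 [OK], height=1
  node 35: h_left=-1, h_right=1, diff=2 [FAIL (|-1-1|=2 > 1)], height=2
  node 17: h_left=-1, h_right=2, diff=3 [FAIL (|-1-2|=3 > 1)], height=3
  node 7: h_left=-1, h_right=3, diff=4 [FAIL (|-1-3|=4 > 1)], height=4
  node 3: h_left=-1, h_right=4, diff=5 [FAIL (|-1-4|=5 > 1)], height=5
  node 2: h_left=-1, h_right=5, diff=6 [FAIL (|-1-5|=6 > 1)], height=6
Node 35 violates the condition: |-1 - 1| = 2 > 1.
Result: Not balanced


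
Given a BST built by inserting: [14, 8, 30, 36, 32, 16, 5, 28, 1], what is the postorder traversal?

Tree insertion order: [14, 8, 30, 36, 32, 16, 5, 28, 1]
Tree (level-order array): [14, 8, 30, 5, None, 16, 36, 1, None, None, 28, 32]
Postorder traversal: [1, 5, 8, 28, 16, 32, 36, 30, 14]


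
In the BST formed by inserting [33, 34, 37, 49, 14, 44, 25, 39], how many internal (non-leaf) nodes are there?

Tree built from: [33, 34, 37, 49, 14, 44, 25, 39]
Tree (level-order array): [33, 14, 34, None, 25, None, 37, None, None, None, 49, 44, None, 39]
Rule: An internal node has at least one child.
Per-node child counts:
  node 33: 2 child(ren)
  node 14: 1 child(ren)
  node 25: 0 child(ren)
  node 34: 1 child(ren)
  node 37: 1 child(ren)
  node 49: 1 child(ren)
  node 44: 1 child(ren)
  node 39: 0 child(ren)
Matching nodes: [33, 14, 34, 37, 49, 44]
Count of internal (non-leaf) nodes: 6


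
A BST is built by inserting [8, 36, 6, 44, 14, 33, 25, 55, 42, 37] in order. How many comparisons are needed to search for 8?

Search path for 8: 8
Found: True
Comparisons: 1


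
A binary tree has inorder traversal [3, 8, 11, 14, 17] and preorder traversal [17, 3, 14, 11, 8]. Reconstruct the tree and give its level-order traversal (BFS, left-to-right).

Inorder:  [3, 8, 11, 14, 17]
Preorder: [17, 3, 14, 11, 8]
Algorithm: preorder visits root first, so consume preorder in order;
for each root, split the current inorder slice at that value into
left-subtree inorder and right-subtree inorder, then recurse.
Recursive splits:
  root=17; inorder splits into left=[3, 8, 11, 14], right=[]
  root=3; inorder splits into left=[], right=[8, 11, 14]
  root=14; inorder splits into left=[8, 11], right=[]
  root=11; inorder splits into left=[8], right=[]
  root=8; inorder splits into left=[], right=[]
Reconstructed level-order: [17, 3, 14, 11, 8]


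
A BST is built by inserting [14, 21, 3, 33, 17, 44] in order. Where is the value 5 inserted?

Starting tree (level order): [14, 3, 21, None, None, 17, 33, None, None, None, 44]
Insertion path: 14 -> 3
Result: insert 5 as right child of 3
Final tree (level order): [14, 3, 21, None, 5, 17, 33, None, None, None, None, None, 44]


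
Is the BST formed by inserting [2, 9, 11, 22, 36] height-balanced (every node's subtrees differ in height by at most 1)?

Tree (level-order array): [2, None, 9, None, 11, None, 22, None, 36]
Definition: a tree is height-balanced if, at every node, |h(left) - h(right)| <= 1 (empty subtree has height -1).
Bottom-up per-node check:
  node 36: h_left=-1, h_right=-1, diff=0 [OK], height=0
  node 22: h_left=-1, h_right=0, diff=1 [OK], height=1
  node 11: h_left=-1, h_right=1, diff=2 [FAIL (|-1-1|=2 > 1)], height=2
  node 9: h_left=-1, h_right=2, diff=3 [FAIL (|-1-2|=3 > 1)], height=3
  node 2: h_left=-1, h_right=3, diff=4 [FAIL (|-1-3|=4 > 1)], height=4
Node 11 violates the condition: |-1 - 1| = 2 > 1.
Result: Not balanced


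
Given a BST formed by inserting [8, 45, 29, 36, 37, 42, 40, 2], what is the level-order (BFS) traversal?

Tree insertion order: [8, 45, 29, 36, 37, 42, 40, 2]
Tree (level-order array): [8, 2, 45, None, None, 29, None, None, 36, None, 37, None, 42, 40]
BFS from the root, enqueuing left then right child of each popped node:
  queue [8] -> pop 8, enqueue [2, 45], visited so far: [8]
  queue [2, 45] -> pop 2, enqueue [none], visited so far: [8, 2]
  queue [45] -> pop 45, enqueue [29], visited so far: [8, 2, 45]
  queue [29] -> pop 29, enqueue [36], visited so far: [8, 2, 45, 29]
  queue [36] -> pop 36, enqueue [37], visited so far: [8, 2, 45, 29, 36]
  queue [37] -> pop 37, enqueue [42], visited so far: [8, 2, 45, 29, 36, 37]
  queue [42] -> pop 42, enqueue [40], visited so far: [8, 2, 45, 29, 36, 37, 42]
  queue [40] -> pop 40, enqueue [none], visited so far: [8, 2, 45, 29, 36, 37, 42, 40]
Result: [8, 2, 45, 29, 36, 37, 42, 40]


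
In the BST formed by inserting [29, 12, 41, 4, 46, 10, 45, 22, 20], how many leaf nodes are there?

Tree built from: [29, 12, 41, 4, 46, 10, 45, 22, 20]
Tree (level-order array): [29, 12, 41, 4, 22, None, 46, None, 10, 20, None, 45]
Rule: A leaf has 0 children.
Per-node child counts:
  node 29: 2 child(ren)
  node 12: 2 child(ren)
  node 4: 1 child(ren)
  node 10: 0 child(ren)
  node 22: 1 child(ren)
  node 20: 0 child(ren)
  node 41: 1 child(ren)
  node 46: 1 child(ren)
  node 45: 0 child(ren)
Matching nodes: [10, 20, 45]
Count of leaf nodes: 3


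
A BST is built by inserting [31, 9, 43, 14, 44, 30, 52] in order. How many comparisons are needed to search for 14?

Search path for 14: 31 -> 9 -> 14
Found: True
Comparisons: 3


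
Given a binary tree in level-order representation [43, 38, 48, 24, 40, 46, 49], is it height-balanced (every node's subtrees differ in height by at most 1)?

Tree (level-order array): [43, 38, 48, 24, 40, 46, 49]
Definition: a tree is height-balanced if, at every node, |h(left) - h(right)| <= 1 (empty subtree has height -1).
Bottom-up per-node check:
  node 24: h_left=-1, h_right=-1, diff=0 [OK], height=0
  node 40: h_left=-1, h_right=-1, diff=0 [OK], height=0
  node 38: h_left=0, h_right=0, diff=0 [OK], height=1
  node 46: h_left=-1, h_right=-1, diff=0 [OK], height=0
  node 49: h_left=-1, h_right=-1, diff=0 [OK], height=0
  node 48: h_left=0, h_right=0, diff=0 [OK], height=1
  node 43: h_left=1, h_right=1, diff=0 [OK], height=2
All nodes satisfy the balance condition.
Result: Balanced


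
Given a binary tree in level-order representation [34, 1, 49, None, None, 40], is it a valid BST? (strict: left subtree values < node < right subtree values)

Level-order array: [34, 1, 49, None, None, 40]
Validate using subtree bounds (lo, hi): at each node, require lo < value < hi,
then recurse left with hi=value and right with lo=value.
Preorder trace (stopping at first violation):
  at node 34 with bounds (-inf, +inf): OK
  at node 1 with bounds (-inf, 34): OK
  at node 49 with bounds (34, +inf): OK
  at node 40 with bounds (34, 49): OK
No violation found at any node.
Result: Valid BST


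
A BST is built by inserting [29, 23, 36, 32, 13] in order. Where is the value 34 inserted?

Starting tree (level order): [29, 23, 36, 13, None, 32]
Insertion path: 29 -> 36 -> 32
Result: insert 34 as right child of 32
Final tree (level order): [29, 23, 36, 13, None, 32, None, None, None, None, 34]


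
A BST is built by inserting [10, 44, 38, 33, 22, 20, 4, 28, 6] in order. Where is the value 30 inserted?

Starting tree (level order): [10, 4, 44, None, 6, 38, None, None, None, 33, None, 22, None, 20, 28]
Insertion path: 10 -> 44 -> 38 -> 33 -> 22 -> 28
Result: insert 30 as right child of 28
Final tree (level order): [10, 4, 44, None, 6, 38, None, None, None, 33, None, 22, None, 20, 28, None, None, None, 30]


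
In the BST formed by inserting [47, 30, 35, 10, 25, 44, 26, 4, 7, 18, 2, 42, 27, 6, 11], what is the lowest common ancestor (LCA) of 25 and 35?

Tree insertion order: [47, 30, 35, 10, 25, 44, 26, 4, 7, 18, 2, 42, 27, 6, 11]
Tree (level-order array): [47, 30, None, 10, 35, 4, 25, None, 44, 2, 7, 18, 26, 42, None, None, None, 6, None, 11, None, None, 27]
In a BST, the LCA of p=25, q=35 is the first node v on the
root-to-leaf path with p <= v <= q (go left if both < v, right if both > v).
Walk from root:
  at 47: both 25 and 35 < 47, go left
  at 30: 25 <= 30 <= 35, this is the LCA
LCA = 30


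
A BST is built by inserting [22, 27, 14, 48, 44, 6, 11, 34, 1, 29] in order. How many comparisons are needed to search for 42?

Search path for 42: 22 -> 27 -> 48 -> 44 -> 34
Found: False
Comparisons: 5


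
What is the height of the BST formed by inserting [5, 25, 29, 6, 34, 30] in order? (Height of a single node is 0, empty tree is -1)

Insertion order: [5, 25, 29, 6, 34, 30]
Tree (level-order array): [5, None, 25, 6, 29, None, None, None, 34, 30]
Compute height bottom-up (empty subtree = -1):
  height(6) = 1 + max(-1, -1) = 0
  height(30) = 1 + max(-1, -1) = 0
  height(34) = 1 + max(0, -1) = 1
  height(29) = 1 + max(-1, 1) = 2
  height(25) = 1 + max(0, 2) = 3
  height(5) = 1 + max(-1, 3) = 4
Height = 4


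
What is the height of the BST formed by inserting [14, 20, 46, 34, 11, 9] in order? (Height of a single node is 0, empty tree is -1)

Insertion order: [14, 20, 46, 34, 11, 9]
Tree (level-order array): [14, 11, 20, 9, None, None, 46, None, None, 34]
Compute height bottom-up (empty subtree = -1):
  height(9) = 1 + max(-1, -1) = 0
  height(11) = 1 + max(0, -1) = 1
  height(34) = 1 + max(-1, -1) = 0
  height(46) = 1 + max(0, -1) = 1
  height(20) = 1 + max(-1, 1) = 2
  height(14) = 1 + max(1, 2) = 3
Height = 3


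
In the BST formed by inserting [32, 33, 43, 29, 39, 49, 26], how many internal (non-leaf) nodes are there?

Tree built from: [32, 33, 43, 29, 39, 49, 26]
Tree (level-order array): [32, 29, 33, 26, None, None, 43, None, None, 39, 49]
Rule: An internal node has at least one child.
Per-node child counts:
  node 32: 2 child(ren)
  node 29: 1 child(ren)
  node 26: 0 child(ren)
  node 33: 1 child(ren)
  node 43: 2 child(ren)
  node 39: 0 child(ren)
  node 49: 0 child(ren)
Matching nodes: [32, 29, 33, 43]
Count of internal (non-leaf) nodes: 4


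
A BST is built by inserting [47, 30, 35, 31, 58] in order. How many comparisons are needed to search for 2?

Search path for 2: 47 -> 30
Found: False
Comparisons: 2


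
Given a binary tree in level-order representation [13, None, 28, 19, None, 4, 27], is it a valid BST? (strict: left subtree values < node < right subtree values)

Level-order array: [13, None, 28, 19, None, 4, 27]
Validate using subtree bounds (lo, hi): at each node, require lo < value < hi,
then recurse left with hi=value and right with lo=value.
Preorder trace (stopping at first violation):
  at node 13 with bounds (-inf, +inf): OK
  at node 28 with bounds (13, +inf): OK
  at node 19 with bounds (13, 28): OK
  at node 4 with bounds (13, 19): VIOLATION
Node 4 violates its bound: not (13 < 4 < 19).
Result: Not a valid BST


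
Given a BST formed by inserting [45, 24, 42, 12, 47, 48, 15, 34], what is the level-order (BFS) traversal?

Tree insertion order: [45, 24, 42, 12, 47, 48, 15, 34]
Tree (level-order array): [45, 24, 47, 12, 42, None, 48, None, 15, 34]
BFS from the root, enqueuing left then right child of each popped node:
  queue [45] -> pop 45, enqueue [24, 47], visited so far: [45]
  queue [24, 47] -> pop 24, enqueue [12, 42], visited so far: [45, 24]
  queue [47, 12, 42] -> pop 47, enqueue [48], visited so far: [45, 24, 47]
  queue [12, 42, 48] -> pop 12, enqueue [15], visited so far: [45, 24, 47, 12]
  queue [42, 48, 15] -> pop 42, enqueue [34], visited so far: [45, 24, 47, 12, 42]
  queue [48, 15, 34] -> pop 48, enqueue [none], visited so far: [45, 24, 47, 12, 42, 48]
  queue [15, 34] -> pop 15, enqueue [none], visited so far: [45, 24, 47, 12, 42, 48, 15]
  queue [34] -> pop 34, enqueue [none], visited so far: [45, 24, 47, 12, 42, 48, 15, 34]
Result: [45, 24, 47, 12, 42, 48, 15, 34]


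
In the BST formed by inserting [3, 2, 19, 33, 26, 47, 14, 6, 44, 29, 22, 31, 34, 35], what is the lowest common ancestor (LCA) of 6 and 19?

Tree insertion order: [3, 2, 19, 33, 26, 47, 14, 6, 44, 29, 22, 31, 34, 35]
Tree (level-order array): [3, 2, 19, None, None, 14, 33, 6, None, 26, 47, None, None, 22, 29, 44, None, None, None, None, 31, 34, None, None, None, None, 35]
In a BST, the LCA of p=6, q=19 is the first node v on the
root-to-leaf path with p <= v <= q (go left if both < v, right if both > v).
Walk from root:
  at 3: both 6 and 19 > 3, go right
  at 19: 6 <= 19 <= 19, this is the LCA
LCA = 19


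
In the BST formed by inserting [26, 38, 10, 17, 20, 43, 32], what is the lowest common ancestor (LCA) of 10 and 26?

Tree insertion order: [26, 38, 10, 17, 20, 43, 32]
Tree (level-order array): [26, 10, 38, None, 17, 32, 43, None, 20]
In a BST, the LCA of p=10, q=26 is the first node v on the
root-to-leaf path with p <= v <= q (go left if both < v, right if both > v).
Walk from root:
  at 26: 10 <= 26 <= 26, this is the LCA
LCA = 26


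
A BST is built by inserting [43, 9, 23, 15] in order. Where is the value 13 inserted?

Starting tree (level order): [43, 9, None, None, 23, 15]
Insertion path: 43 -> 9 -> 23 -> 15
Result: insert 13 as left child of 15
Final tree (level order): [43, 9, None, None, 23, 15, None, 13]


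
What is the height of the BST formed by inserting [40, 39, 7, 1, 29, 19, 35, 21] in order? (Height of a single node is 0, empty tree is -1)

Insertion order: [40, 39, 7, 1, 29, 19, 35, 21]
Tree (level-order array): [40, 39, None, 7, None, 1, 29, None, None, 19, 35, None, 21]
Compute height bottom-up (empty subtree = -1):
  height(1) = 1 + max(-1, -1) = 0
  height(21) = 1 + max(-1, -1) = 0
  height(19) = 1 + max(-1, 0) = 1
  height(35) = 1 + max(-1, -1) = 0
  height(29) = 1 + max(1, 0) = 2
  height(7) = 1 + max(0, 2) = 3
  height(39) = 1 + max(3, -1) = 4
  height(40) = 1 + max(4, -1) = 5
Height = 5


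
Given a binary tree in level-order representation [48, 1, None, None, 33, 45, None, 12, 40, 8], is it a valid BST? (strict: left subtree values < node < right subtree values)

Level-order array: [48, 1, None, None, 33, 45, None, 12, 40, 8]
Validate using subtree bounds (lo, hi): at each node, require lo < value < hi,
then recurse left with hi=value and right with lo=value.
Preorder trace (stopping at first violation):
  at node 48 with bounds (-inf, +inf): OK
  at node 1 with bounds (-inf, 48): OK
  at node 33 with bounds (1, 48): OK
  at node 45 with bounds (1, 33): VIOLATION
Node 45 violates its bound: not (1 < 45 < 33).
Result: Not a valid BST


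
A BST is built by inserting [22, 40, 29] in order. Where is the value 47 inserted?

Starting tree (level order): [22, None, 40, 29]
Insertion path: 22 -> 40
Result: insert 47 as right child of 40
Final tree (level order): [22, None, 40, 29, 47]


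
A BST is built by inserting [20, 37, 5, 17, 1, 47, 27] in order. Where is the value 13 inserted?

Starting tree (level order): [20, 5, 37, 1, 17, 27, 47]
Insertion path: 20 -> 5 -> 17
Result: insert 13 as left child of 17
Final tree (level order): [20, 5, 37, 1, 17, 27, 47, None, None, 13]


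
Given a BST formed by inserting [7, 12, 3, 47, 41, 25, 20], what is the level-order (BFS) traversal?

Tree insertion order: [7, 12, 3, 47, 41, 25, 20]
Tree (level-order array): [7, 3, 12, None, None, None, 47, 41, None, 25, None, 20]
BFS from the root, enqueuing left then right child of each popped node:
  queue [7] -> pop 7, enqueue [3, 12], visited so far: [7]
  queue [3, 12] -> pop 3, enqueue [none], visited so far: [7, 3]
  queue [12] -> pop 12, enqueue [47], visited so far: [7, 3, 12]
  queue [47] -> pop 47, enqueue [41], visited so far: [7, 3, 12, 47]
  queue [41] -> pop 41, enqueue [25], visited so far: [7, 3, 12, 47, 41]
  queue [25] -> pop 25, enqueue [20], visited so far: [7, 3, 12, 47, 41, 25]
  queue [20] -> pop 20, enqueue [none], visited so far: [7, 3, 12, 47, 41, 25, 20]
Result: [7, 3, 12, 47, 41, 25, 20]


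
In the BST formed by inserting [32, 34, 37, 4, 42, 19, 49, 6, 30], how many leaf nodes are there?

Tree built from: [32, 34, 37, 4, 42, 19, 49, 6, 30]
Tree (level-order array): [32, 4, 34, None, 19, None, 37, 6, 30, None, 42, None, None, None, None, None, 49]
Rule: A leaf has 0 children.
Per-node child counts:
  node 32: 2 child(ren)
  node 4: 1 child(ren)
  node 19: 2 child(ren)
  node 6: 0 child(ren)
  node 30: 0 child(ren)
  node 34: 1 child(ren)
  node 37: 1 child(ren)
  node 42: 1 child(ren)
  node 49: 0 child(ren)
Matching nodes: [6, 30, 49]
Count of leaf nodes: 3


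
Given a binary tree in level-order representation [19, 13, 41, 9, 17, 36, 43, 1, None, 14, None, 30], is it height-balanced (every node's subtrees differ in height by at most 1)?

Tree (level-order array): [19, 13, 41, 9, 17, 36, 43, 1, None, 14, None, 30]
Definition: a tree is height-balanced if, at every node, |h(left) - h(right)| <= 1 (empty subtree has height -1).
Bottom-up per-node check:
  node 1: h_left=-1, h_right=-1, diff=0 [OK], height=0
  node 9: h_left=0, h_right=-1, diff=1 [OK], height=1
  node 14: h_left=-1, h_right=-1, diff=0 [OK], height=0
  node 17: h_left=0, h_right=-1, diff=1 [OK], height=1
  node 13: h_left=1, h_right=1, diff=0 [OK], height=2
  node 30: h_left=-1, h_right=-1, diff=0 [OK], height=0
  node 36: h_left=0, h_right=-1, diff=1 [OK], height=1
  node 43: h_left=-1, h_right=-1, diff=0 [OK], height=0
  node 41: h_left=1, h_right=0, diff=1 [OK], height=2
  node 19: h_left=2, h_right=2, diff=0 [OK], height=3
All nodes satisfy the balance condition.
Result: Balanced


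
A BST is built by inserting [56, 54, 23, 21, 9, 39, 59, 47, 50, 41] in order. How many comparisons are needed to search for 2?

Search path for 2: 56 -> 54 -> 23 -> 21 -> 9
Found: False
Comparisons: 5


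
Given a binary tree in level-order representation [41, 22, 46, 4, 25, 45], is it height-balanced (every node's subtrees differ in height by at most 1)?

Tree (level-order array): [41, 22, 46, 4, 25, 45]
Definition: a tree is height-balanced if, at every node, |h(left) - h(right)| <= 1 (empty subtree has height -1).
Bottom-up per-node check:
  node 4: h_left=-1, h_right=-1, diff=0 [OK], height=0
  node 25: h_left=-1, h_right=-1, diff=0 [OK], height=0
  node 22: h_left=0, h_right=0, diff=0 [OK], height=1
  node 45: h_left=-1, h_right=-1, diff=0 [OK], height=0
  node 46: h_left=0, h_right=-1, diff=1 [OK], height=1
  node 41: h_left=1, h_right=1, diff=0 [OK], height=2
All nodes satisfy the balance condition.
Result: Balanced


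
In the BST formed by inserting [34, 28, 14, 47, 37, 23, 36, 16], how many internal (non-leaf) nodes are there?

Tree built from: [34, 28, 14, 47, 37, 23, 36, 16]
Tree (level-order array): [34, 28, 47, 14, None, 37, None, None, 23, 36, None, 16]
Rule: An internal node has at least one child.
Per-node child counts:
  node 34: 2 child(ren)
  node 28: 1 child(ren)
  node 14: 1 child(ren)
  node 23: 1 child(ren)
  node 16: 0 child(ren)
  node 47: 1 child(ren)
  node 37: 1 child(ren)
  node 36: 0 child(ren)
Matching nodes: [34, 28, 14, 23, 47, 37]
Count of internal (non-leaf) nodes: 6


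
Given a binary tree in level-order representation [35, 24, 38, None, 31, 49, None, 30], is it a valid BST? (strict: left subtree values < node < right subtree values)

Level-order array: [35, 24, 38, None, 31, 49, None, 30]
Validate using subtree bounds (lo, hi): at each node, require lo < value < hi,
then recurse left with hi=value and right with lo=value.
Preorder trace (stopping at first violation):
  at node 35 with bounds (-inf, +inf): OK
  at node 24 with bounds (-inf, 35): OK
  at node 31 with bounds (24, 35): OK
  at node 30 with bounds (24, 31): OK
  at node 38 with bounds (35, +inf): OK
  at node 49 with bounds (35, 38): VIOLATION
Node 49 violates its bound: not (35 < 49 < 38).
Result: Not a valid BST


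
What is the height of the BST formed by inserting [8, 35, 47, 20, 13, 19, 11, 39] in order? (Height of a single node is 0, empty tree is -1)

Insertion order: [8, 35, 47, 20, 13, 19, 11, 39]
Tree (level-order array): [8, None, 35, 20, 47, 13, None, 39, None, 11, 19]
Compute height bottom-up (empty subtree = -1):
  height(11) = 1 + max(-1, -1) = 0
  height(19) = 1 + max(-1, -1) = 0
  height(13) = 1 + max(0, 0) = 1
  height(20) = 1 + max(1, -1) = 2
  height(39) = 1 + max(-1, -1) = 0
  height(47) = 1 + max(0, -1) = 1
  height(35) = 1 + max(2, 1) = 3
  height(8) = 1 + max(-1, 3) = 4
Height = 4


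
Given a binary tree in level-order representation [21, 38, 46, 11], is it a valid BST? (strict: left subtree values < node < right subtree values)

Level-order array: [21, 38, 46, 11]
Validate using subtree bounds (lo, hi): at each node, require lo < value < hi,
then recurse left with hi=value and right with lo=value.
Preorder trace (stopping at first violation):
  at node 21 with bounds (-inf, +inf): OK
  at node 38 with bounds (-inf, 21): VIOLATION
Node 38 violates its bound: not (-inf < 38 < 21).
Result: Not a valid BST


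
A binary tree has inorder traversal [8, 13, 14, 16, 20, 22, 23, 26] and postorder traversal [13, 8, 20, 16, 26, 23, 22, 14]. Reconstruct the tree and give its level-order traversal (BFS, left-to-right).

Inorder:   [8, 13, 14, 16, 20, 22, 23, 26]
Postorder: [13, 8, 20, 16, 26, 23, 22, 14]
Algorithm: postorder visits root last, so walk postorder right-to-left;
each value is the root of the current inorder slice — split it at that
value, recurse on the right subtree first, then the left.
Recursive splits:
  root=14; inorder splits into left=[8, 13], right=[16, 20, 22, 23, 26]
  root=22; inorder splits into left=[16, 20], right=[23, 26]
  root=23; inorder splits into left=[], right=[26]
  root=26; inorder splits into left=[], right=[]
  root=16; inorder splits into left=[], right=[20]
  root=20; inorder splits into left=[], right=[]
  root=8; inorder splits into left=[], right=[13]
  root=13; inorder splits into left=[], right=[]
Reconstructed level-order: [14, 8, 22, 13, 16, 23, 20, 26]


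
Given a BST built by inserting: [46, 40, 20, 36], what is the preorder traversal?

Tree insertion order: [46, 40, 20, 36]
Tree (level-order array): [46, 40, None, 20, None, None, 36]
Preorder traversal: [46, 40, 20, 36]


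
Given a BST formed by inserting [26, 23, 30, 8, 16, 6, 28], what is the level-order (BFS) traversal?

Tree insertion order: [26, 23, 30, 8, 16, 6, 28]
Tree (level-order array): [26, 23, 30, 8, None, 28, None, 6, 16]
BFS from the root, enqueuing left then right child of each popped node:
  queue [26] -> pop 26, enqueue [23, 30], visited so far: [26]
  queue [23, 30] -> pop 23, enqueue [8], visited so far: [26, 23]
  queue [30, 8] -> pop 30, enqueue [28], visited so far: [26, 23, 30]
  queue [8, 28] -> pop 8, enqueue [6, 16], visited so far: [26, 23, 30, 8]
  queue [28, 6, 16] -> pop 28, enqueue [none], visited so far: [26, 23, 30, 8, 28]
  queue [6, 16] -> pop 6, enqueue [none], visited so far: [26, 23, 30, 8, 28, 6]
  queue [16] -> pop 16, enqueue [none], visited so far: [26, 23, 30, 8, 28, 6, 16]
Result: [26, 23, 30, 8, 28, 6, 16]


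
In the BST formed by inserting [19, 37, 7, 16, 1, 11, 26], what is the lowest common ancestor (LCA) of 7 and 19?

Tree insertion order: [19, 37, 7, 16, 1, 11, 26]
Tree (level-order array): [19, 7, 37, 1, 16, 26, None, None, None, 11]
In a BST, the LCA of p=7, q=19 is the first node v on the
root-to-leaf path with p <= v <= q (go left if both < v, right if both > v).
Walk from root:
  at 19: 7 <= 19 <= 19, this is the LCA
LCA = 19


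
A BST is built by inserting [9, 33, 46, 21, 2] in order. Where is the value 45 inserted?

Starting tree (level order): [9, 2, 33, None, None, 21, 46]
Insertion path: 9 -> 33 -> 46
Result: insert 45 as left child of 46
Final tree (level order): [9, 2, 33, None, None, 21, 46, None, None, 45]


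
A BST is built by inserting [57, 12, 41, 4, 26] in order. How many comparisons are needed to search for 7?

Search path for 7: 57 -> 12 -> 4
Found: False
Comparisons: 3


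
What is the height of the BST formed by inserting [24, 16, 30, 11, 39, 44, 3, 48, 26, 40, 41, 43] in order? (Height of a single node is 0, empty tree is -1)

Insertion order: [24, 16, 30, 11, 39, 44, 3, 48, 26, 40, 41, 43]
Tree (level-order array): [24, 16, 30, 11, None, 26, 39, 3, None, None, None, None, 44, None, None, 40, 48, None, 41, None, None, None, 43]
Compute height bottom-up (empty subtree = -1):
  height(3) = 1 + max(-1, -1) = 0
  height(11) = 1 + max(0, -1) = 1
  height(16) = 1 + max(1, -1) = 2
  height(26) = 1 + max(-1, -1) = 0
  height(43) = 1 + max(-1, -1) = 0
  height(41) = 1 + max(-1, 0) = 1
  height(40) = 1 + max(-1, 1) = 2
  height(48) = 1 + max(-1, -1) = 0
  height(44) = 1 + max(2, 0) = 3
  height(39) = 1 + max(-1, 3) = 4
  height(30) = 1 + max(0, 4) = 5
  height(24) = 1 + max(2, 5) = 6
Height = 6


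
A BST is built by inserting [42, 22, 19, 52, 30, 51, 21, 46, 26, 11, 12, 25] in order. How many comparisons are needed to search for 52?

Search path for 52: 42 -> 52
Found: True
Comparisons: 2


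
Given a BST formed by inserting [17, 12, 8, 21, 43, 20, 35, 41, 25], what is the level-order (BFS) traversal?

Tree insertion order: [17, 12, 8, 21, 43, 20, 35, 41, 25]
Tree (level-order array): [17, 12, 21, 8, None, 20, 43, None, None, None, None, 35, None, 25, 41]
BFS from the root, enqueuing left then right child of each popped node:
  queue [17] -> pop 17, enqueue [12, 21], visited so far: [17]
  queue [12, 21] -> pop 12, enqueue [8], visited so far: [17, 12]
  queue [21, 8] -> pop 21, enqueue [20, 43], visited so far: [17, 12, 21]
  queue [8, 20, 43] -> pop 8, enqueue [none], visited so far: [17, 12, 21, 8]
  queue [20, 43] -> pop 20, enqueue [none], visited so far: [17, 12, 21, 8, 20]
  queue [43] -> pop 43, enqueue [35], visited so far: [17, 12, 21, 8, 20, 43]
  queue [35] -> pop 35, enqueue [25, 41], visited so far: [17, 12, 21, 8, 20, 43, 35]
  queue [25, 41] -> pop 25, enqueue [none], visited so far: [17, 12, 21, 8, 20, 43, 35, 25]
  queue [41] -> pop 41, enqueue [none], visited so far: [17, 12, 21, 8, 20, 43, 35, 25, 41]
Result: [17, 12, 21, 8, 20, 43, 35, 25, 41]


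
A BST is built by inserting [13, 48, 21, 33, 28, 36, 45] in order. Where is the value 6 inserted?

Starting tree (level order): [13, None, 48, 21, None, None, 33, 28, 36, None, None, None, 45]
Insertion path: 13
Result: insert 6 as left child of 13
Final tree (level order): [13, 6, 48, None, None, 21, None, None, 33, 28, 36, None, None, None, 45]


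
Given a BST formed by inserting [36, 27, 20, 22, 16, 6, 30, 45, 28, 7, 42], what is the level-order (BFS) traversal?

Tree insertion order: [36, 27, 20, 22, 16, 6, 30, 45, 28, 7, 42]
Tree (level-order array): [36, 27, 45, 20, 30, 42, None, 16, 22, 28, None, None, None, 6, None, None, None, None, None, None, 7]
BFS from the root, enqueuing left then right child of each popped node:
  queue [36] -> pop 36, enqueue [27, 45], visited so far: [36]
  queue [27, 45] -> pop 27, enqueue [20, 30], visited so far: [36, 27]
  queue [45, 20, 30] -> pop 45, enqueue [42], visited so far: [36, 27, 45]
  queue [20, 30, 42] -> pop 20, enqueue [16, 22], visited so far: [36, 27, 45, 20]
  queue [30, 42, 16, 22] -> pop 30, enqueue [28], visited so far: [36, 27, 45, 20, 30]
  queue [42, 16, 22, 28] -> pop 42, enqueue [none], visited so far: [36, 27, 45, 20, 30, 42]
  queue [16, 22, 28] -> pop 16, enqueue [6], visited so far: [36, 27, 45, 20, 30, 42, 16]
  queue [22, 28, 6] -> pop 22, enqueue [none], visited so far: [36, 27, 45, 20, 30, 42, 16, 22]
  queue [28, 6] -> pop 28, enqueue [none], visited so far: [36, 27, 45, 20, 30, 42, 16, 22, 28]
  queue [6] -> pop 6, enqueue [7], visited so far: [36, 27, 45, 20, 30, 42, 16, 22, 28, 6]
  queue [7] -> pop 7, enqueue [none], visited so far: [36, 27, 45, 20, 30, 42, 16, 22, 28, 6, 7]
Result: [36, 27, 45, 20, 30, 42, 16, 22, 28, 6, 7]


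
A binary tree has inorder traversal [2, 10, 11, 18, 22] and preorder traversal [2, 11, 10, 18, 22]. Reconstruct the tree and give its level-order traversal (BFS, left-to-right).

Inorder:  [2, 10, 11, 18, 22]
Preorder: [2, 11, 10, 18, 22]
Algorithm: preorder visits root first, so consume preorder in order;
for each root, split the current inorder slice at that value into
left-subtree inorder and right-subtree inorder, then recurse.
Recursive splits:
  root=2; inorder splits into left=[], right=[10, 11, 18, 22]
  root=11; inorder splits into left=[10], right=[18, 22]
  root=10; inorder splits into left=[], right=[]
  root=18; inorder splits into left=[], right=[22]
  root=22; inorder splits into left=[], right=[]
Reconstructed level-order: [2, 11, 10, 18, 22]
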